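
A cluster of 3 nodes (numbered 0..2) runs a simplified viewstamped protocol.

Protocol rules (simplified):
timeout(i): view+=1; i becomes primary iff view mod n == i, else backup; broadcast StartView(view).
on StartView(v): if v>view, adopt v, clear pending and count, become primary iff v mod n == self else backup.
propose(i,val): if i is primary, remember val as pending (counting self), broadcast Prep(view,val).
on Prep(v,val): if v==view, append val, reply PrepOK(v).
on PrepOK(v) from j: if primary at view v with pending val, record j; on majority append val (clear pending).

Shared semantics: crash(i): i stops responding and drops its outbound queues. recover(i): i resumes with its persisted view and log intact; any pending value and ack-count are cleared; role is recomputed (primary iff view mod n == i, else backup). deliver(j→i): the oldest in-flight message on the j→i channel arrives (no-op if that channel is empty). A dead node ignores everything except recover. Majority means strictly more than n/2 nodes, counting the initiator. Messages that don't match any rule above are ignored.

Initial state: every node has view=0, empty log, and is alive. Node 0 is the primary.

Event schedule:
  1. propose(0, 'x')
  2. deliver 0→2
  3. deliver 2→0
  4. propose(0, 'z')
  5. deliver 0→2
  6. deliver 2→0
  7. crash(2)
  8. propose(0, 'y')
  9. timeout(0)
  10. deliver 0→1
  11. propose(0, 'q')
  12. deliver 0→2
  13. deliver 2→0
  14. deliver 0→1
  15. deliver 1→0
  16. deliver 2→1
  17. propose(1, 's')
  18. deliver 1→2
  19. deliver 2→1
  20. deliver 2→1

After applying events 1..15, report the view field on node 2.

0

1. propose(0,'x'):  nop
2. deliver 0→2:  <2:back v0 x>
3. deliver 2→0:  <0:prim v0 x>
4. propose(0,'z'):  nop
5. deliver 0→2:  <2:back v0 x,z>
6. deliver 2→0:  <0:prim v0 x,z>
7. crash(2):  <2:✗back v0 x,z>
8. propose(0,'y'):  nop
9. timeout(0):  <0:back v1 x,z>
10. deliver 0→1:  <1:back v0 x>
11. propose(0,'q'):  nop
12. deliver 0→2:  nop
13. deliver 2→0:  nop
14. deliver 0→1:  <1:back v0 x,z>
15. deliver 1→0:  nop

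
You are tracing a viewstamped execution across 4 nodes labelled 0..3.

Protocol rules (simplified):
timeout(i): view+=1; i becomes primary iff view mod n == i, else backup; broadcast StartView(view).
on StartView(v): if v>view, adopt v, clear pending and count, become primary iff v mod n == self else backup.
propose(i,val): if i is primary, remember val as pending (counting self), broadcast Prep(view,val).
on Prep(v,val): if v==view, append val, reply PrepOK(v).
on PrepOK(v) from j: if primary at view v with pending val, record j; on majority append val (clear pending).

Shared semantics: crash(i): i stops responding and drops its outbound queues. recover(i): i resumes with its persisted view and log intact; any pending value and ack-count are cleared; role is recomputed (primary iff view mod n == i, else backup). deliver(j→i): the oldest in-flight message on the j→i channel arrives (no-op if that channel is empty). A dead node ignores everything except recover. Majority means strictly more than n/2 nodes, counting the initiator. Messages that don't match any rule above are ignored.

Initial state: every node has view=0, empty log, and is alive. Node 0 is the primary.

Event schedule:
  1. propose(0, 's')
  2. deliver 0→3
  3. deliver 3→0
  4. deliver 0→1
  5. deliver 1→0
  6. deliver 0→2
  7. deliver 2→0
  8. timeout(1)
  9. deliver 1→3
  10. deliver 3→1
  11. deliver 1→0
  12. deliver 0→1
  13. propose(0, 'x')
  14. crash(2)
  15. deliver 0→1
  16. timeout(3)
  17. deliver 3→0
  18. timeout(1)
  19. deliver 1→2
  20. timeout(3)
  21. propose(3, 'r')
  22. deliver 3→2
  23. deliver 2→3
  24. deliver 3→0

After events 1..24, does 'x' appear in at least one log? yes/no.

after 1 — propose(0,'s'): ·
after 2 — deliver 0→3: n3:back/v0/[s]
after 3 — deliver 3→0: ·
after 4 — deliver 0→1: n1:back/v0/[s]
after 5 — deliver 1→0: n0:prim/v0/[s]
after 6 — deliver 0→2: n2:back/v0/[s]
after 7 — deliver 2→0: ·
after 8 — timeout(1): n1:prim/v1/[s]
after 9 — deliver 1→3: n3:back/v1/[s]
after 10 — deliver 3→1: ·
after 11 — deliver 1→0: n0:back/v1/[s]
after 12 — deliver 0→1: ·
after 13 — propose(0,'x'): ·
after 14 — crash(2): n2:✗back/v0/[s]
after 15 — deliver 0→1: ·
after 16 — timeout(3): n3:back/v2/[s]
after 17 — deliver 3→0: n0:back/v2/[s]
after 18 — timeout(1): n1:back/v2/[s]
after 19 — deliver 1→2: ·
after 20 — timeout(3): n3:prim/v3/[s]
after 21 — propose(3,'r'): ·
after 22 — deliver 3→2: ·
after 23 — deliver 2→3: ·
after 24 — deliver 3→0: n0:back/v3/[s]

no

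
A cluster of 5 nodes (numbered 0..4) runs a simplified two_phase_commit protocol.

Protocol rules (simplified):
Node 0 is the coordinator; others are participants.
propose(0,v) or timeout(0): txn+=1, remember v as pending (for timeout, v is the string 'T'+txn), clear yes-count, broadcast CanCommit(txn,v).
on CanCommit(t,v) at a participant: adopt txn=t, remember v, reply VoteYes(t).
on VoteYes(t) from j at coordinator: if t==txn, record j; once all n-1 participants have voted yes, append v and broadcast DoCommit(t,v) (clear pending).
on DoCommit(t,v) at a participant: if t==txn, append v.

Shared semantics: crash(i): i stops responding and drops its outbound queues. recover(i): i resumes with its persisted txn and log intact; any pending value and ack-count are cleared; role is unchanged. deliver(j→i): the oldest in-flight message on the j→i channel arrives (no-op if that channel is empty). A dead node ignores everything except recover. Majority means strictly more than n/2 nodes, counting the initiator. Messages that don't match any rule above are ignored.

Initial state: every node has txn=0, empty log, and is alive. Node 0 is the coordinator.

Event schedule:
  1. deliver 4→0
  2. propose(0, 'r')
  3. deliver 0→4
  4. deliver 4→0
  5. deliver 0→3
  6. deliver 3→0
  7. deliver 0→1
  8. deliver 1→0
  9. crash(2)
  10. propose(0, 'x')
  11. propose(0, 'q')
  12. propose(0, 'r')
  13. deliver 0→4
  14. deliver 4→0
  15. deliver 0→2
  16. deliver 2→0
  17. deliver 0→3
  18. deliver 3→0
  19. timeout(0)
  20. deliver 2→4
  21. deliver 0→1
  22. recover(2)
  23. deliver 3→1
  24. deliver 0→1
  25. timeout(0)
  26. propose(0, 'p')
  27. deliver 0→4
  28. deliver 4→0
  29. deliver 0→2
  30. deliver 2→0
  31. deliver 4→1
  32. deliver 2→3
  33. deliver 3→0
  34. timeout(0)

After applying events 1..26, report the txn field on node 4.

2

after 1 — deliver 4→0: ·
after 2 — propose(0,'r'): n0:coor/t1/[-]
after 3 — deliver 0→4: n4:part/t1/[-]
after 4 — deliver 4→0: ·
after 5 — deliver 0→3: n3:part/t1/[-]
after 6 — deliver 3→0: ·
after 7 — deliver 0→1: n1:part/t1/[-]
after 8 — deliver 1→0: ·
after 9 — crash(2): n2:✗part/t0/[-]
after 10 — propose(0,'x'): n0:coor/t2/[-]
after 11 — propose(0,'q'): n0:coor/t3/[-]
after 12 — propose(0,'r'): n0:coor/t4/[-]
after 13 — deliver 0→4: n4:part/t2/[-]
after 14 — deliver 4→0: ·
after 15 — deliver 0→2: ·
after 16 — deliver 2→0: ·
after 17 — deliver 0→3: n3:part/t2/[-]
after 18 — deliver 3→0: ·
after 19 — timeout(0): n0:coor/t5/[-]
after 20 — deliver 2→4: ·
after 21 — deliver 0→1: n1:part/t2/[-]
after 22 — recover(2): n2:part/t0/[-]
after 23 — deliver 3→1: ·
after 24 — deliver 0→1: n1:part/t3/[-]
after 25 — timeout(0): n0:coor/t6/[-]
after 26 — propose(0,'p'): n0:coor/t7/[-]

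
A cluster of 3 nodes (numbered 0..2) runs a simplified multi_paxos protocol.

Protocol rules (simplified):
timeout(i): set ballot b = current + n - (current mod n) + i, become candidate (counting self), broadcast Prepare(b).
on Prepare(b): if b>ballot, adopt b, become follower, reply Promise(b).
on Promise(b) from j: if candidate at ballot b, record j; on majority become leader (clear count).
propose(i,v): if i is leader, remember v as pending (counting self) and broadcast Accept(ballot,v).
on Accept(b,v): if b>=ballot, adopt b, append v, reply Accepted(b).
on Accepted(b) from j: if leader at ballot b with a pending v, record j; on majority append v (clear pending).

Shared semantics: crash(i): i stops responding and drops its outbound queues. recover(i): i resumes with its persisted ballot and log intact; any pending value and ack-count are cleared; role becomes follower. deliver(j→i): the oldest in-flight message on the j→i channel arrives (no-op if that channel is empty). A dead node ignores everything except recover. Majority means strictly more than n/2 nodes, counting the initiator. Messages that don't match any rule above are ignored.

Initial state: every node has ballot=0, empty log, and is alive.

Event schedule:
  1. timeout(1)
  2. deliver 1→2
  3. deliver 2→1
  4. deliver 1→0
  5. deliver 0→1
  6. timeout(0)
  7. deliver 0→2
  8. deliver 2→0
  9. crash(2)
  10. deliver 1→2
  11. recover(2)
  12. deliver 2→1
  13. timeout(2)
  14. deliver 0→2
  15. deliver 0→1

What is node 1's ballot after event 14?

after 1 — timeout(1): n1:cand/b4/[-]
after 2 — deliver 1→2: n2:foll/b4/[-]
after 3 — deliver 2→1: n1:lead/b4/[-]
after 4 — deliver 1→0: n0:foll/b4/[-]
after 5 — deliver 0→1: ·
after 6 — timeout(0): n0:cand/b6/[-]
after 7 — deliver 0→2: n2:foll/b6/[-]
after 8 — deliver 2→0: n0:lead/b6/[-]
after 9 — crash(2): n2:✗foll/b6/[-]
after 10 — deliver 1→2: ·
after 11 — recover(2): n2:foll/b6/[-]
after 12 — deliver 2→1: ·
after 13 — timeout(2): n2:cand/b11/[-]
after 14 — deliver 0→2: ·

4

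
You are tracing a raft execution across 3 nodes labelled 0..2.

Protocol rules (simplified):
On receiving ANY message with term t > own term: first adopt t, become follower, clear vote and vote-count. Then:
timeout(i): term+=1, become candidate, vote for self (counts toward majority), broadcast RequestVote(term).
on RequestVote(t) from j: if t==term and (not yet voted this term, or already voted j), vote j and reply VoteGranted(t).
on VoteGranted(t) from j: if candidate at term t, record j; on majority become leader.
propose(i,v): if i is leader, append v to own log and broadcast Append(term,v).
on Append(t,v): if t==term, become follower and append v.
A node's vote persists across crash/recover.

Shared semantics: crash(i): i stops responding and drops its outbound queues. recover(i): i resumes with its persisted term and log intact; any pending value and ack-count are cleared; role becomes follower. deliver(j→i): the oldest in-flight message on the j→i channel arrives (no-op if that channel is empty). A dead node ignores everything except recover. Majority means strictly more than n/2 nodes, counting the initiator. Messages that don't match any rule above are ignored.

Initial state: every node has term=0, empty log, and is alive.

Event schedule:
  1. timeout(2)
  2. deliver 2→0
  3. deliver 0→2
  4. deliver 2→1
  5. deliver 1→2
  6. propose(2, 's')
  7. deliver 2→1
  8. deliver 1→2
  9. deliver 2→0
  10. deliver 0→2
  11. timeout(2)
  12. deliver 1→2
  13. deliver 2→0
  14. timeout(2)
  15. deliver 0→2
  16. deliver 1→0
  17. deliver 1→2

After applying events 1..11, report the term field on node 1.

e1 timeout(2): 2[cand,t=1,-]
e2 deliver 2→0: 0[foll,t=1,-]
e3 deliver 0→2: 2[lead,t=1,-]
e4 deliver 2→1: 1[foll,t=1,-]
e5 deliver 1→2: ·
e6 propose(2,'s'): 2[lead,t=1,s]
e7 deliver 2→1: 1[foll,t=1,s]
e8 deliver 1→2: ·
e9 deliver 2→0: 0[foll,t=1,s]
e10 deliver 0→2: ·
e11 timeout(2): 2[cand,t=2,s]

1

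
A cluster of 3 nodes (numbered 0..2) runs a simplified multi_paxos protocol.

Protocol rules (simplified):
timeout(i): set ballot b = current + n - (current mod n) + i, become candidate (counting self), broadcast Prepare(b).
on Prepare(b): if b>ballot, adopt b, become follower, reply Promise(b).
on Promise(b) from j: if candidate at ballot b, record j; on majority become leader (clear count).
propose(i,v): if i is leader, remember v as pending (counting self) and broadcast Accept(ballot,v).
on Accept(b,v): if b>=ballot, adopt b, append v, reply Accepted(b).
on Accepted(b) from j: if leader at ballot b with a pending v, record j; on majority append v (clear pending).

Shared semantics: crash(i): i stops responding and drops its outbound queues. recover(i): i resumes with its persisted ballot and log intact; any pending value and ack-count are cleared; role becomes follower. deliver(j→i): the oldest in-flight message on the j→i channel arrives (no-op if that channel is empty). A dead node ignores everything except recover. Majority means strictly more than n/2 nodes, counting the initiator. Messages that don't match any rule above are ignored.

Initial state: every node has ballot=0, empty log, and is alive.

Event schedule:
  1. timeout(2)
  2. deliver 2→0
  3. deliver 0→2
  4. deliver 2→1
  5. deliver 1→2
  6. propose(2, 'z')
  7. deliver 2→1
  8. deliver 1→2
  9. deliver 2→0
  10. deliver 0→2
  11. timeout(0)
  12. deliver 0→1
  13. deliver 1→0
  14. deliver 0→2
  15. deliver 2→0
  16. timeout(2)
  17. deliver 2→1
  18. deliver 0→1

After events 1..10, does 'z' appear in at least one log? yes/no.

step 1 timeout(2): 2={cand,b=5,log=-}
step 2 deliver 2→0: 0={foll,b=5,log=-}
step 3 deliver 0→2: 2={lead,b=5,log=-}
step 4 deliver 2→1: 1={foll,b=5,log=-}
step 5 deliver 1→2: —
step 6 propose(2,'z'): —
step 7 deliver 2→1: 1={foll,b=5,log=z}
step 8 deliver 1→2: 2={lead,b=5,log=z}
step 9 deliver 2→0: 0={foll,b=5,log=z}
step 10 deliver 0→2: —

yes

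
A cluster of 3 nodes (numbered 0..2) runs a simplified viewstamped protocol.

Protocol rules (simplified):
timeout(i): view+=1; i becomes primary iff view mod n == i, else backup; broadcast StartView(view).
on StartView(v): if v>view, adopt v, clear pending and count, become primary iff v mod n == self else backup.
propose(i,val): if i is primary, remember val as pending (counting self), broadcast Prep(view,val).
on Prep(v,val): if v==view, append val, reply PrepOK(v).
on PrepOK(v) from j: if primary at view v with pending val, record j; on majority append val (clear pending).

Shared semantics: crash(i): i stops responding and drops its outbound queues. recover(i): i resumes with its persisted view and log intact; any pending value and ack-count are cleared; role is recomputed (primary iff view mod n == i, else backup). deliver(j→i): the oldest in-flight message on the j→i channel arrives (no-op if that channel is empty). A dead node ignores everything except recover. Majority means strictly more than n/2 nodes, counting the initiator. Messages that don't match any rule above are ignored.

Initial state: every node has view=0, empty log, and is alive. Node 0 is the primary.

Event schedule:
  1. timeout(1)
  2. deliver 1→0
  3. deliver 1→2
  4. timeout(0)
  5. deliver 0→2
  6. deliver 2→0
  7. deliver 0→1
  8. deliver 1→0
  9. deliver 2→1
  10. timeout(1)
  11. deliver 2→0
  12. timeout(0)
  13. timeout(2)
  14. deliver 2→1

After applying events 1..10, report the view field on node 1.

3

1. timeout(1):  <1:prim v1 ->
2. deliver 1→0:  <0:back v1 ->
3. deliver 1→2:  <2:back v1 ->
4. timeout(0):  <0:back v2 ->
5. deliver 0→2:  <2:prim v2 ->
6. deliver 2→0:  nop
7. deliver 0→1:  <1:back v2 ->
8. deliver 1→0:  nop
9. deliver 2→1:  nop
10. timeout(1):  <1:back v3 ->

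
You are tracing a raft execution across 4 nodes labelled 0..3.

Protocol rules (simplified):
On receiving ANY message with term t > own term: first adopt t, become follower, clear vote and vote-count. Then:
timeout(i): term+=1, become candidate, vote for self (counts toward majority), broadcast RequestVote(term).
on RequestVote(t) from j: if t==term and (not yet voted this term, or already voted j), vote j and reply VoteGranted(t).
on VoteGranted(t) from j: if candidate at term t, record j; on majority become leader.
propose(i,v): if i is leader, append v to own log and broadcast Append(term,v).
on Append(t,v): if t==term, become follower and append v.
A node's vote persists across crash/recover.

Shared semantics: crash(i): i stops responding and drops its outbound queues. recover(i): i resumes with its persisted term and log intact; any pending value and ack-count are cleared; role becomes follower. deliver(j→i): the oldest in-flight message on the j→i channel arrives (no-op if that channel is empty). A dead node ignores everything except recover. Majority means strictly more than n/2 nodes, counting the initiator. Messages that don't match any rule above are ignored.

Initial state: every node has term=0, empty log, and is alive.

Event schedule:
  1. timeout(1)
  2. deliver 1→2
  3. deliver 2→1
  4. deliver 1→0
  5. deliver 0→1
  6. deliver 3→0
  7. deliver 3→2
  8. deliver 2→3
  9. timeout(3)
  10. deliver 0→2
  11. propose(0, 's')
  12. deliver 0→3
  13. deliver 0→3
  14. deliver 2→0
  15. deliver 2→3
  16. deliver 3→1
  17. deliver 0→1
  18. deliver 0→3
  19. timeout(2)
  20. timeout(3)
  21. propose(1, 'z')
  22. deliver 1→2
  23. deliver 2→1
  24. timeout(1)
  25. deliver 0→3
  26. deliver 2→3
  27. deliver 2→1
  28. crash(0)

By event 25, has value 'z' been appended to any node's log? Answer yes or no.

yes

step 1 timeout(1): 1={cand,t=1,log=-}
step 2 deliver 1→2: 2={foll,t=1,log=-}
step 3 deliver 2→1: —
step 4 deliver 1→0: 0={foll,t=1,log=-}
step 5 deliver 0→1: 1={lead,t=1,log=-}
step 6 deliver 3→0: —
step 7 deliver 3→2: —
step 8 deliver 2→3: —
step 9 timeout(3): 3={cand,t=1,log=-}
step 10 deliver 0→2: —
step 11 propose(0,'s'): —
step 12 deliver 0→3: —
step 13 deliver 0→3: —
step 14 deliver 2→0: —
step 15 deliver 2→3: —
step 16 deliver 3→1: —
step 17 deliver 0→1: —
step 18 deliver 0→3: —
step 19 timeout(2): 2={cand,t=2,log=-}
step 20 timeout(3): 3={cand,t=2,log=-}
step 21 propose(1,'z'): 1={lead,t=1,log=z}
step 22 deliver 1→2: —
step 23 deliver 2→1: 1={foll,t=2,log=z}
step 24 timeout(1): 1={cand,t=3,log=z}
step 25 deliver 0→3: —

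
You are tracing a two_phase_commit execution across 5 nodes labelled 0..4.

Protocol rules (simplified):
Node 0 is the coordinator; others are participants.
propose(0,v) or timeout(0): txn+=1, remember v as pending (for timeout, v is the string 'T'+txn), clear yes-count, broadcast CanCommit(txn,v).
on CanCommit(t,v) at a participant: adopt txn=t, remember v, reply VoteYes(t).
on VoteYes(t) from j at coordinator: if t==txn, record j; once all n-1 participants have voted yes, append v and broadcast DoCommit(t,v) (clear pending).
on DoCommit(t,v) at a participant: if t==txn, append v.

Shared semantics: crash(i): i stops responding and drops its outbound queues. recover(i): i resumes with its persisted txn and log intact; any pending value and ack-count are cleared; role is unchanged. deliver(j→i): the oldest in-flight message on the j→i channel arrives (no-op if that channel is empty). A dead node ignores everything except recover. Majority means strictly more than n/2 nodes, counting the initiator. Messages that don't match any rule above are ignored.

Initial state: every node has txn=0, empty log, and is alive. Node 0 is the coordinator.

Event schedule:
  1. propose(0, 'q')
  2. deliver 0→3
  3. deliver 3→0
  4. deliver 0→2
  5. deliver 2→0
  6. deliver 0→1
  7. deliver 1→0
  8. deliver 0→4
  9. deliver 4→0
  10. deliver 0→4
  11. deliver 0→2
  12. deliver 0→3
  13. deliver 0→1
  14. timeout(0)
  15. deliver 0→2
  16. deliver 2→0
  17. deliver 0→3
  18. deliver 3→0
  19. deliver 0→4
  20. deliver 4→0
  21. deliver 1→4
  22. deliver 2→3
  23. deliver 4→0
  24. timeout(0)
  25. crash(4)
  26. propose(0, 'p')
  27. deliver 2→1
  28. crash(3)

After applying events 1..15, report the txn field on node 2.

2

1. propose(0,'q'):  <0:coor t1 ->
2. deliver 0→3:  <3:part t1 ->
3. deliver 3→0:  nop
4. deliver 0→2:  <2:part t1 ->
5. deliver 2→0:  nop
6. deliver 0→1:  <1:part t1 ->
7. deliver 1→0:  nop
8. deliver 0→4:  <4:part t1 ->
9. deliver 4→0:  <0:coor t1 q>
10. deliver 0→4:  <4:part t1 q>
11. deliver 0→2:  <2:part t1 q>
12. deliver 0→3:  <3:part t1 q>
13. deliver 0→1:  <1:part t1 q>
14. timeout(0):  <0:coor t2 q>
15. deliver 0→2:  <2:part t2 q>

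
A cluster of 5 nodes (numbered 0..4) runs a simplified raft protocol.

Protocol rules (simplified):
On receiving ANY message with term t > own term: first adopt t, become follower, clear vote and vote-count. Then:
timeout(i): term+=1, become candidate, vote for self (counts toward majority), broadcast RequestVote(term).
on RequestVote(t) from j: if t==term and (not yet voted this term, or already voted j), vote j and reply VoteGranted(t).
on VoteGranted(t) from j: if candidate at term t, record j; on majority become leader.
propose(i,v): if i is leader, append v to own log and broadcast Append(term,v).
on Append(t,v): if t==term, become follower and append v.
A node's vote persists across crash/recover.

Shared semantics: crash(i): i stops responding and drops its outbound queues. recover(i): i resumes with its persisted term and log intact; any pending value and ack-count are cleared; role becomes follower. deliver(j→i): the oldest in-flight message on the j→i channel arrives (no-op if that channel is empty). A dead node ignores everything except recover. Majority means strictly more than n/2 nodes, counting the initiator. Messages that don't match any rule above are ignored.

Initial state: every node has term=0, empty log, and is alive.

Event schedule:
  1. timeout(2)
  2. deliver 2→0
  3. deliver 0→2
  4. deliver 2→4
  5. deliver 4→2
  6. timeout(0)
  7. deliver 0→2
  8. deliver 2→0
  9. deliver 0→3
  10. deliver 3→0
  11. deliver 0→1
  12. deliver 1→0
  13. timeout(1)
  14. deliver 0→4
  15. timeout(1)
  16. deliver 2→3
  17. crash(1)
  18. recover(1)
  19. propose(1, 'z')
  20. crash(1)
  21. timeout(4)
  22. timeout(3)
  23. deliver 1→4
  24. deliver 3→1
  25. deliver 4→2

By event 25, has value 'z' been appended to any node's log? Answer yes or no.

no

after 1 — timeout(2): n2:cand/t1/[-]
after 2 — deliver 2→0: n0:foll/t1/[-]
after 3 — deliver 0→2: ·
after 4 — deliver 2→4: n4:foll/t1/[-]
after 5 — deliver 4→2: n2:lead/t1/[-]
after 6 — timeout(0): n0:cand/t2/[-]
after 7 — deliver 0→2: n2:foll/t2/[-]
after 8 — deliver 2→0: ·
after 9 — deliver 0→3: n3:foll/t2/[-]
after 10 — deliver 3→0: n0:lead/t2/[-]
after 11 — deliver 0→1: n1:foll/t2/[-]
after 12 — deliver 1→0: ·
after 13 — timeout(1): n1:cand/t3/[-]
after 14 — deliver 0→4: n4:foll/t2/[-]
after 15 — timeout(1): n1:cand/t4/[-]
after 16 — deliver 2→3: ·
after 17 — crash(1): n1:✗cand/t4/[-]
after 18 — recover(1): n1:foll/t4/[-]
after 19 — propose(1,'z'): ·
after 20 — crash(1): n1:✗foll/t4/[-]
after 21 — timeout(4): n4:cand/t3/[-]
after 22 — timeout(3): n3:cand/t3/[-]
after 23 — deliver 1→4: ·
after 24 — deliver 3→1: ·
after 25 — deliver 4→2: n2:foll/t3/[-]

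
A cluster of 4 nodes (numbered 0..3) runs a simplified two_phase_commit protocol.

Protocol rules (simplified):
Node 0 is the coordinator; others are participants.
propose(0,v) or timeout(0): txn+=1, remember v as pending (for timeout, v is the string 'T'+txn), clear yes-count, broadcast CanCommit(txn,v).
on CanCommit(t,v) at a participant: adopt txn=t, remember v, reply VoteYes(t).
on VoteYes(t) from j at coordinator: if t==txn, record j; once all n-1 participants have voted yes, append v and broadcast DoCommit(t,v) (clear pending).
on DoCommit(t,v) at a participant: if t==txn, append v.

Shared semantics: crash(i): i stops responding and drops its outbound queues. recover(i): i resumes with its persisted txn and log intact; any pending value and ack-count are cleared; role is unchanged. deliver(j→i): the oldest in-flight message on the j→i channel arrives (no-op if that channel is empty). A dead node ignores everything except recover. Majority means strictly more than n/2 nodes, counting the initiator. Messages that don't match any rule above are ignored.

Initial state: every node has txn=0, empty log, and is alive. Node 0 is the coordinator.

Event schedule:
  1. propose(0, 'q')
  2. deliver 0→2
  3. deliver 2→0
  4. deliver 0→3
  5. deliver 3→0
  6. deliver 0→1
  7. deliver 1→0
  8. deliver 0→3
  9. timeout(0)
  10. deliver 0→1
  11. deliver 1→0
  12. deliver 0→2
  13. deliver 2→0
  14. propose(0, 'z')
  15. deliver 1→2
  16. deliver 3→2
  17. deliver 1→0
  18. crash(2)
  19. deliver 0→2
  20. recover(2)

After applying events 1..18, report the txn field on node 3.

1. propose(0,'q'):  <0:coor t1 ->
2. deliver 0→2:  <2:part t1 ->
3. deliver 2→0:  nop
4. deliver 0→3:  <3:part t1 ->
5. deliver 3→0:  nop
6. deliver 0→1:  <1:part t1 ->
7. deliver 1→0:  <0:coor t1 q>
8. deliver 0→3:  <3:part t1 q>
9. timeout(0):  <0:coor t2 q>
10. deliver 0→1:  <1:part t1 q>
11. deliver 1→0:  nop
12. deliver 0→2:  <2:part t1 q>
13. deliver 2→0:  nop
14. propose(0,'z'):  <0:coor t3 q>
15. deliver 1→2:  nop
16. deliver 3→2:  nop
17. deliver 1→0:  nop
18. crash(2):  <2:✗part t1 q>

1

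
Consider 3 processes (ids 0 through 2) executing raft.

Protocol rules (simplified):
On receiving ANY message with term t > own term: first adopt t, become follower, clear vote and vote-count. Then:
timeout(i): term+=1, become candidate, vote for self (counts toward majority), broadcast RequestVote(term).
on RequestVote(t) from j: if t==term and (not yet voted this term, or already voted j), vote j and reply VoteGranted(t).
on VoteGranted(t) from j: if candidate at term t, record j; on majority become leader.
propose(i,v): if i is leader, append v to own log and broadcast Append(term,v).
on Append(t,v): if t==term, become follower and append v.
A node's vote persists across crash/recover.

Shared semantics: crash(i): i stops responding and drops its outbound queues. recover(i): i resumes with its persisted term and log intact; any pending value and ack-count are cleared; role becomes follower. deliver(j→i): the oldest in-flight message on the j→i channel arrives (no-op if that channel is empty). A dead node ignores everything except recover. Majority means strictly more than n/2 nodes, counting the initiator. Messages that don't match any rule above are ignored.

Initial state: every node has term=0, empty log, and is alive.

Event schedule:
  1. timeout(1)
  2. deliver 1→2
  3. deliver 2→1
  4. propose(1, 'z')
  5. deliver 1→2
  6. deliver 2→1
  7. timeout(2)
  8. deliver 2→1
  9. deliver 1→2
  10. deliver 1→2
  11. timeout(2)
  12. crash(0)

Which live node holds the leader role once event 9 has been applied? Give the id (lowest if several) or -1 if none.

after 1 — timeout(1): n1:cand/t1/[-]
after 2 — deliver 1→2: n2:foll/t1/[-]
after 3 — deliver 2→1: n1:lead/t1/[-]
after 4 — propose(1,'z'): n1:lead/t1/[z]
after 5 — deliver 1→2: n2:foll/t1/[z]
after 6 — deliver 2→1: ·
after 7 — timeout(2): n2:cand/t2/[z]
after 8 — deliver 2→1: n1:foll/t2/[z]
after 9 — deliver 1→2: n2:lead/t2/[z]

2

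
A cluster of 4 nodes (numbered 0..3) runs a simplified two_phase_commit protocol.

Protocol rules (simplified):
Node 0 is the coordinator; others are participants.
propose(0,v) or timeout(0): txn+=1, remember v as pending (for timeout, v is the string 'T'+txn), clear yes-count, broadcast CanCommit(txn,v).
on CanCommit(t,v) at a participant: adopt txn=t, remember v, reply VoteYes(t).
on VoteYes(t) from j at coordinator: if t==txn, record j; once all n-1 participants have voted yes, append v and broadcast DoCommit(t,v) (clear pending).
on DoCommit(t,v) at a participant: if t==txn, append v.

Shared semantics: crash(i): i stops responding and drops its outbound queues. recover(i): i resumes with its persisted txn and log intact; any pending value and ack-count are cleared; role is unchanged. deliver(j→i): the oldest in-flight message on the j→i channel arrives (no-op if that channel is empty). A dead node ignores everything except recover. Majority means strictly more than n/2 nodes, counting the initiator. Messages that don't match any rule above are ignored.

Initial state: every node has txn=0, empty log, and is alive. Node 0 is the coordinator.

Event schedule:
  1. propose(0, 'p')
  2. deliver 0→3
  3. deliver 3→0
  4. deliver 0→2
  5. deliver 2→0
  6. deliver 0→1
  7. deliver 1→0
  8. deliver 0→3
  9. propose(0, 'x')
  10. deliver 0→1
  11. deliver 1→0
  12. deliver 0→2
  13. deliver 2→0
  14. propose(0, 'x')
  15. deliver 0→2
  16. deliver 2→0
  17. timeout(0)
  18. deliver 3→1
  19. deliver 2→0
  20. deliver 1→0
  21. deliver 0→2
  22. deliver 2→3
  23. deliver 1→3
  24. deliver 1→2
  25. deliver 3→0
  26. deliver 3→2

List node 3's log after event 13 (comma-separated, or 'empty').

e1 propose(0,'p'): 0[coor,t=1,-]
e2 deliver 0→3: 3[part,t=1,-]
e3 deliver 3→0: ·
e4 deliver 0→2: 2[part,t=1,-]
e5 deliver 2→0: ·
e6 deliver 0→1: 1[part,t=1,-]
e7 deliver 1→0: 0[coor,t=1,p]
e8 deliver 0→3: 3[part,t=1,p]
e9 propose(0,'x'): 0[coor,t=2,p]
e10 deliver 0→1: 1[part,t=1,p]
e11 deliver 1→0: ·
e12 deliver 0→2: 2[part,t=1,p]
e13 deliver 2→0: ·

p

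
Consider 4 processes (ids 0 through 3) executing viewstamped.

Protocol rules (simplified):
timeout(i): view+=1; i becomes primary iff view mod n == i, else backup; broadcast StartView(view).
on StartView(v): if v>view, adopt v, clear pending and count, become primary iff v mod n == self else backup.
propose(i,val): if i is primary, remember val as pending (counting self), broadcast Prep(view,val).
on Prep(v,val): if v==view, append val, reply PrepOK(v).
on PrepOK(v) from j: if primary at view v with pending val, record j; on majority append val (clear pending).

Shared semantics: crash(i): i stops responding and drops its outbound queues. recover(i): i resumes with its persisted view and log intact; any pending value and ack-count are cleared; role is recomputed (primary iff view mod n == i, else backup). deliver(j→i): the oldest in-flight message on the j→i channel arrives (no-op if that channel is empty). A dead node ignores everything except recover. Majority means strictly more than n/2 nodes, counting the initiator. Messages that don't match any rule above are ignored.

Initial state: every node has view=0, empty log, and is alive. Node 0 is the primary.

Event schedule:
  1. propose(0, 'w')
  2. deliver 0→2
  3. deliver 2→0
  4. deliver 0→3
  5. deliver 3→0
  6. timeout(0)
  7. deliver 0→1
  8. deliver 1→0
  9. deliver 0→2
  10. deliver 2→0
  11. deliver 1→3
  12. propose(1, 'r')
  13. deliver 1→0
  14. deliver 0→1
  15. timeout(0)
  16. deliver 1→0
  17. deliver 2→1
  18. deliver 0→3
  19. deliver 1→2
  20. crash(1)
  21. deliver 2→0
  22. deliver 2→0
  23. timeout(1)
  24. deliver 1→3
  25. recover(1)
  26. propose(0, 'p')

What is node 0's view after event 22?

step 1 propose(0,'w'): —
step 2 deliver 0→2: 2={back,v=0,log=w}
step 3 deliver 2→0: —
step 4 deliver 0→3: 3={back,v=0,log=w}
step 5 deliver 3→0: 0={prim,v=0,log=w}
step 6 timeout(0): 0={back,v=1,log=w}
step 7 deliver 0→1: 1={back,v=0,log=w}
step 8 deliver 1→0: —
step 9 deliver 0→2: 2={back,v=1,log=w}
step 10 deliver 2→0: —
step 11 deliver 1→3: —
step 12 propose(1,'r'): —
step 13 deliver 1→0: —
step 14 deliver 0→1: 1={prim,v=1,log=w}
step 15 timeout(0): 0={back,v=2,log=w}
step 16 deliver 1→0: —
step 17 deliver 2→1: —
step 18 deliver 0→3: 3={back,v=1,log=w}
step 19 deliver 1→2: —
step 20 crash(1): 1={✗prim,v=1,log=w}
step 21 deliver 2→0: —
step 22 deliver 2→0: —

2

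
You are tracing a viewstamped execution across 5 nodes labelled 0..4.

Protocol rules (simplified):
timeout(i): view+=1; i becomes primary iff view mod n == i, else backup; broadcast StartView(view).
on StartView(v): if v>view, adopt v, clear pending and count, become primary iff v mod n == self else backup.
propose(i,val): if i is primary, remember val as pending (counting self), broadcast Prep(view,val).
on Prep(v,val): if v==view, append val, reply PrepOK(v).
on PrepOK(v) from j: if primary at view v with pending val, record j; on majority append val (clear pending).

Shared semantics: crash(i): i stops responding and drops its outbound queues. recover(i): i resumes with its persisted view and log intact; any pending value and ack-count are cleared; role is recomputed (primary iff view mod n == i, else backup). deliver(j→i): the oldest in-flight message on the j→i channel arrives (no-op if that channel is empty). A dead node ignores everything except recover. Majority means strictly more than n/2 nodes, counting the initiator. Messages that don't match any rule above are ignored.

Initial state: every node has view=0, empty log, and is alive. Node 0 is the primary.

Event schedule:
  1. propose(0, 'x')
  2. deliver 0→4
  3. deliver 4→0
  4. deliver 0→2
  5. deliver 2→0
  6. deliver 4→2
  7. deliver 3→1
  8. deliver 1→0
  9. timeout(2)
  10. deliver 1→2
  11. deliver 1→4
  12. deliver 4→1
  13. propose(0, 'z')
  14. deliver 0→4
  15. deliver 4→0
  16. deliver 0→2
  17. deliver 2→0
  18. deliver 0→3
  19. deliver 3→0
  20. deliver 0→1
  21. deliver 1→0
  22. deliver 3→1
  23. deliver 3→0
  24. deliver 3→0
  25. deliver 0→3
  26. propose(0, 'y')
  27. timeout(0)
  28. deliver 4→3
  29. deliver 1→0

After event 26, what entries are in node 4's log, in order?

1. propose(0,'x'):  nop
2. deliver 0→4:  <4:back v0 x>
3. deliver 4→0:  nop
4. deliver 0→2:  <2:back v0 x>
5. deliver 2→0:  <0:prim v0 x>
6. deliver 4→2:  nop
7. deliver 3→1:  nop
8. deliver 1→0:  nop
9. timeout(2):  <2:back v1 x>
10. deliver 1→2:  nop
11. deliver 1→4:  nop
12. deliver 4→1:  nop
13. propose(0,'z'):  nop
14. deliver 0→4:  <4:back v0 x,z>
15. deliver 4→0:  nop
16. deliver 0→2:  nop
17. deliver 2→0:  <0:back v1 x>
18. deliver 0→3:  <3:back v0 x>
19. deliver 3→0:  nop
20. deliver 0→1:  <1:back v0 x>
21. deliver 1→0:  nop
22. deliver 3→1:  nop
23. deliver 3→0:  nop
24. deliver 3→0:  nop
25. deliver 0→3:  <3:back v0 x,z>
26. propose(0,'y'):  nop

x,z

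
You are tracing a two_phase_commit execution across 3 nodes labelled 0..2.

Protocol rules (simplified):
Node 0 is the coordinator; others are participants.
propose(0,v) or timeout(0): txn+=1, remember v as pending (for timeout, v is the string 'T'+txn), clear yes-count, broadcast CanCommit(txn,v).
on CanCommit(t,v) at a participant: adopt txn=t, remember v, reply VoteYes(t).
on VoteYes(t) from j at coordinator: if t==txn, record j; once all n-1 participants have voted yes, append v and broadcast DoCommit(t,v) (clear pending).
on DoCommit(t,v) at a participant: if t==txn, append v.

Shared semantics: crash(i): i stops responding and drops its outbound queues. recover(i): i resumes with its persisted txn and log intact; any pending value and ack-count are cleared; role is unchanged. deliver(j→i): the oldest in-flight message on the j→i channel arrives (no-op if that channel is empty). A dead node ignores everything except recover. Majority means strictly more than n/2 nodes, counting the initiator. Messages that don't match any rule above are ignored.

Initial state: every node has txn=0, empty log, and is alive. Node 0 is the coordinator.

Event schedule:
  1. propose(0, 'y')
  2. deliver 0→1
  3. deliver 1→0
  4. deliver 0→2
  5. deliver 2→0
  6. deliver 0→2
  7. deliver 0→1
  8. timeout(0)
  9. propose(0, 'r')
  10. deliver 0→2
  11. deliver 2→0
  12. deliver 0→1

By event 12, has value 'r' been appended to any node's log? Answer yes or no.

no

e1 propose(0,'y'): 0[coor,t=1,-]
e2 deliver 0→1: 1[part,t=1,-]
e3 deliver 1→0: ·
e4 deliver 0→2: 2[part,t=1,-]
e5 deliver 2→0: 0[coor,t=1,y]
e6 deliver 0→2: 2[part,t=1,y]
e7 deliver 0→1: 1[part,t=1,y]
e8 timeout(0): 0[coor,t=2,y]
e9 propose(0,'r'): 0[coor,t=3,y]
e10 deliver 0→2: 2[part,t=2,y]
e11 deliver 2→0: ·
e12 deliver 0→1: 1[part,t=2,y]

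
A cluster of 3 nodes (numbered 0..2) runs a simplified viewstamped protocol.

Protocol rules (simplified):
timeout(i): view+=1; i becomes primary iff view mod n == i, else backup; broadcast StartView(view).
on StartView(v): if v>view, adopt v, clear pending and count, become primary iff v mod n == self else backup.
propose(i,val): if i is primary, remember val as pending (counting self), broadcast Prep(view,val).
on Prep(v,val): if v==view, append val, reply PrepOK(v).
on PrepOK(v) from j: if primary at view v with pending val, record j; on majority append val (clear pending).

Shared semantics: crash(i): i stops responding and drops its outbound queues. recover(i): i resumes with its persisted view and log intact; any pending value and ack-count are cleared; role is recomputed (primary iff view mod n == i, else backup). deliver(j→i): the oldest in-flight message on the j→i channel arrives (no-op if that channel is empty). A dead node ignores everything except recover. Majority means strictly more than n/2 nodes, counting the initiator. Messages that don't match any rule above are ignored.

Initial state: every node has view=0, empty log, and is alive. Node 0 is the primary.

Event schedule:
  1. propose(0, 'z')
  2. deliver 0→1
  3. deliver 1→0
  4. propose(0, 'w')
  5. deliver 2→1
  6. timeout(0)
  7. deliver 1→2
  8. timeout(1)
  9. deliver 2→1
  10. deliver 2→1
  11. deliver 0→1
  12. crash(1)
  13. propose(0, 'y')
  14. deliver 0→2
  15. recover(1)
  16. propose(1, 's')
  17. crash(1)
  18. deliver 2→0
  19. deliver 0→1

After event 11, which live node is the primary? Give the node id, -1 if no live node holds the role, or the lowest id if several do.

1

after 1 — propose(0,'z'): ·
after 2 — deliver 0→1: n1:back/v0/[z]
after 3 — deliver 1→0: n0:prim/v0/[z]
after 4 — propose(0,'w'): ·
after 5 — deliver 2→1: ·
after 6 — timeout(0): n0:back/v1/[z]
after 7 — deliver 1→2: ·
after 8 — timeout(1): n1:prim/v1/[z]
after 9 — deliver 2→1: ·
after 10 — deliver 2→1: ·
after 11 — deliver 0→1: ·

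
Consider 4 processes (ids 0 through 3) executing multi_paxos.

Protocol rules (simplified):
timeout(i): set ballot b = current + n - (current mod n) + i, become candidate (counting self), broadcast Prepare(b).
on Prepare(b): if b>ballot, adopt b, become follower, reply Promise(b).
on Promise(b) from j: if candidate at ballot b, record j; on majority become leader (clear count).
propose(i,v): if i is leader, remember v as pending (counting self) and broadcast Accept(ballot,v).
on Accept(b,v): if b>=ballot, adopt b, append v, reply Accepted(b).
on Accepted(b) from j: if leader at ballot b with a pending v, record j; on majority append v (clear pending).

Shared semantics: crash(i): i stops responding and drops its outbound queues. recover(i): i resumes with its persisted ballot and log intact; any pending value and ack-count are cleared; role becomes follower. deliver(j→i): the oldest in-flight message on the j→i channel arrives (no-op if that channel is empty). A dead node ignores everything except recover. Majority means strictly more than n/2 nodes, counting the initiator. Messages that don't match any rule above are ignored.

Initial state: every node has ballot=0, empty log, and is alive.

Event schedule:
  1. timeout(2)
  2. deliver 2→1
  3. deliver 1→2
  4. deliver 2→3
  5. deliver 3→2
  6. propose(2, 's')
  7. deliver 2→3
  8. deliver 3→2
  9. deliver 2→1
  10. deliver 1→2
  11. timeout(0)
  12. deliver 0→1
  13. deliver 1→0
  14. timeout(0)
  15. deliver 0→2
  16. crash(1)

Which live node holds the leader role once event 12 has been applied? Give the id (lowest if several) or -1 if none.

after 1 — timeout(2): n2:cand/b6/[-]
after 2 — deliver 2→1: n1:foll/b6/[-]
after 3 — deliver 1→2: ·
after 4 — deliver 2→3: n3:foll/b6/[-]
after 5 — deliver 3→2: n2:lead/b6/[-]
after 6 — propose(2,'s'): ·
after 7 — deliver 2→3: n3:foll/b6/[s]
after 8 — deliver 3→2: ·
after 9 — deliver 2→1: n1:foll/b6/[s]
after 10 — deliver 1→2: n2:lead/b6/[s]
after 11 — timeout(0): n0:cand/b4/[-]
after 12 — deliver 0→1: ·

2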